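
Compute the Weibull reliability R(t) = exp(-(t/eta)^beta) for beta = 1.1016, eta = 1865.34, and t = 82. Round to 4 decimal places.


beta = 1.1016, eta = 1865.34, t = 82
t/eta = 82 / 1865.34 = 0.044
(t/eta)^beta = 0.044^1.1016 = 0.032
R(t) = exp(-0.032)
R(t) = 0.9685

0.9685


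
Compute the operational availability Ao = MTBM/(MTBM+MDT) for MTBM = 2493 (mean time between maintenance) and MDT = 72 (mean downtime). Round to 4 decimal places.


MTBM = 2493
MDT = 72
MTBM + MDT = 2565
Ao = 2493 / 2565
Ao = 0.9719

0.9719


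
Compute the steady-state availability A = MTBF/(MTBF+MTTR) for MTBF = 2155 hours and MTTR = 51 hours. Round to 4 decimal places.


MTBF = 2155
MTTR = 51
MTBF + MTTR = 2206
A = 2155 / 2206
A = 0.9769

0.9769


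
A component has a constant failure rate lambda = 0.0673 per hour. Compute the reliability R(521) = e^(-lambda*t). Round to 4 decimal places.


lambda = 0.0673
t = 521
lambda * t = 35.0633
R(t) = e^(-35.0633)
R(t) = 0.0

0.0


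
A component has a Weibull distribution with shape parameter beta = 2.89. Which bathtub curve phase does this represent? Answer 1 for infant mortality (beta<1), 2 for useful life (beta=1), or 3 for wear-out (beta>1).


beta = 2.89
Compare beta to 1:
beta < 1 => infant mortality (phase 1)
beta = 1 => useful life (phase 2)
beta > 1 => wear-out (phase 3)
Since beta = 2.89, this is wear-out (increasing failure rate)
Phase = 3

3


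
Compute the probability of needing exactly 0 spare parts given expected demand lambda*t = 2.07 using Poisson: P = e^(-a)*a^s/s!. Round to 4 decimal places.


a = 2.07, s = 0
e^(-a) = e^(-2.07) = 0.1262
a^s = 2.07^0 = 1.0
s! = 1
P = 0.1262 * 1.0 / 1
P = 0.1262

0.1262


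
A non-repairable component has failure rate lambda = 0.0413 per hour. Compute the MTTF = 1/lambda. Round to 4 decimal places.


lambda = 0.0413
MTTF = 1 / 0.0413
MTTF = 24.2131

24.2131


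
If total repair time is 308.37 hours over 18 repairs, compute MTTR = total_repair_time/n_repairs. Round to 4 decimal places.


total_repair_time = 308.37
n_repairs = 18
MTTR = 308.37 / 18
MTTR = 17.1317

17.1317


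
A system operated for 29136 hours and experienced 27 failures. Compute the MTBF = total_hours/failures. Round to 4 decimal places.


total_hours = 29136
failures = 27
MTBF = 29136 / 27
MTBF = 1079.1111

1079.1111


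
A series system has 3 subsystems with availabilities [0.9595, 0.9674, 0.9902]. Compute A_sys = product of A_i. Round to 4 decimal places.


Subsystems: [0.9595, 0.9674, 0.9902]
After subsystem 1 (A=0.9595): product = 0.9595
After subsystem 2 (A=0.9674): product = 0.9282
After subsystem 3 (A=0.9902): product = 0.9191
A_sys = 0.9191

0.9191


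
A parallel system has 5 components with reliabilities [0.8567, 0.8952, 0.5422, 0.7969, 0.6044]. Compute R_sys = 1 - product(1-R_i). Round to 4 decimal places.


Components: [0.8567, 0.8952, 0.5422, 0.7969, 0.6044]
(1 - 0.8567) = 0.1433, running product = 0.1433
(1 - 0.8952) = 0.1048, running product = 0.015
(1 - 0.5422) = 0.4578, running product = 0.0069
(1 - 0.7969) = 0.2031, running product = 0.0014
(1 - 0.6044) = 0.3956, running product = 0.0006
Product of (1-R_i) = 0.0006
R_sys = 1 - 0.0006 = 0.9994

0.9994


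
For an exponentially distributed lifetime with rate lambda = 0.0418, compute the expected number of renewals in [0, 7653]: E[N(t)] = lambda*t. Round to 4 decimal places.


lambda = 0.0418
t = 7653
E[N(t)] = lambda * t
E[N(t)] = 0.0418 * 7653
E[N(t)] = 319.8954

319.8954


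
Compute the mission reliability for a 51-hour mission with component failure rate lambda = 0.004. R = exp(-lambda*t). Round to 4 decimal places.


lambda = 0.004
mission_time = 51
lambda * t = 0.004 * 51 = 0.204
R = exp(-0.204)
R = 0.8155

0.8155


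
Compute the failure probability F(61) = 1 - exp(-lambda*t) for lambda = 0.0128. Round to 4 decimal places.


lambda = 0.0128, t = 61
lambda * t = 0.7808
exp(-0.7808) = 0.458
F(t) = 1 - 0.458
F(t) = 0.542

0.542


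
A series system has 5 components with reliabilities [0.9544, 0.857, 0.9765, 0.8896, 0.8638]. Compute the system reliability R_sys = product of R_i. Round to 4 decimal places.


Components: [0.9544, 0.857, 0.9765, 0.8896, 0.8638]
After component 1 (R=0.9544): product = 0.9544
After component 2 (R=0.857): product = 0.8179
After component 3 (R=0.9765): product = 0.7987
After component 4 (R=0.8896): product = 0.7105
After component 5 (R=0.8638): product = 0.6137
R_sys = 0.6137

0.6137


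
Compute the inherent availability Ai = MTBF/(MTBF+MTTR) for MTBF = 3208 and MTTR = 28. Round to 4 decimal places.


MTBF = 3208
MTTR = 28
MTBF + MTTR = 3236
Ai = 3208 / 3236
Ai = 0.9913

0.9913


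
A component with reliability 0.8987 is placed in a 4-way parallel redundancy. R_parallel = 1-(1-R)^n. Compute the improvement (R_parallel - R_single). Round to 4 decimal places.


R_single = 0.8987, n = 4
1 - R_single = 0.1013
(1 - R_single)^n = 0.1013^4 = 0.0001
R_parallel = 1 - 0.0001 = 0.9999
Improvement = 0.9999 - 0.8987
Improvement = 0.1012

0.1012


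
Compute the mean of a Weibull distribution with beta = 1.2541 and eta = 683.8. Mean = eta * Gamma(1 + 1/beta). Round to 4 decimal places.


beta = 1.2541, eta = 683.8
1/beta = 0.7974
1 + 1/beta = 1.7974
Gamma(1.7974) = 0.9307
Mean = 683.8 * 0.9307
Mean = 636.4073

636.4073


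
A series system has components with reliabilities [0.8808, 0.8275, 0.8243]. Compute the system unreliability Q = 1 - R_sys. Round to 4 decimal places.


Components: [0.8808, 0.8275, 0.8243]
After component 1: product = 0.8808
After component 2: product = 0.7289
After component 3: product = 0.6008
R_sys = 0.6008
Q = 1 - 0.6008 = 0.3992

0.3992


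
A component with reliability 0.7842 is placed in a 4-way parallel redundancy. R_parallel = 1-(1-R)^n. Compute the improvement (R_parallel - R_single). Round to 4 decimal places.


R_single = 0.7842, n = 4
1 - R_single = 0.2158
(1 - R_single)^n = 0.2158^4 = 0.0022
R_parallel = 1 - 0.0022 = 0.9978
Improvement = 0.9978 - 0.7842
Improvement = 0.2136

0.2136


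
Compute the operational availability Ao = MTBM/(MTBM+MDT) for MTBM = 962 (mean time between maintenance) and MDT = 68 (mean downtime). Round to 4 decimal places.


MTBM = 962
MDT = 68
MTBM + MDT = 1030
Ao = 962 / 1030
Ao = 0.934

0.934


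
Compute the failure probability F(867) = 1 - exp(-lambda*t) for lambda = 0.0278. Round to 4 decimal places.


lambda = 0.0278, t = 867
lambda * t = 24.1026
exp(-24.1026) = 0.0
F(t) = 1 - 0.0
F(t) = 1.0

1.0


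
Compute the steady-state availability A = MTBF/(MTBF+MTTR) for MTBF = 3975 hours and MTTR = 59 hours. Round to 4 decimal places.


MTBF = 3975
MTTR = 59
MTBF + MTTR = 4034
A = 3975 / 4034
A = 0.9854

0.9854


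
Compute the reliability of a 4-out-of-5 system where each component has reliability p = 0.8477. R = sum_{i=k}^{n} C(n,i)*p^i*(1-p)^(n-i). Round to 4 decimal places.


k = 4, n = 5, p = 0.8477
i=4: C(5,4)=5 * 0.8477^4 * 0.1523^1 = 0.3932
i=5: C(5,5)=1 * 0.8477^5 * 0.1523^0 = 0.4377
R = sum of terms = 0.831

0.831


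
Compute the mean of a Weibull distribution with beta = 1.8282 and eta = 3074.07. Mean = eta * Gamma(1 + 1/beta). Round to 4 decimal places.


beta = 1.8282, eta = 3074.07
1/beta = 0.547
1 + 1/beta = 1.547
Gamma(1.547) = 0.8887
Mean = 3074.07 * 0.8887
Mean = 2731.7776

2731.7776


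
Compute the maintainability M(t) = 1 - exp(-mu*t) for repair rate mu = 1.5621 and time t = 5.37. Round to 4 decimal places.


mu = 1.5621, t = 5.37
mu * t = 1.5621 * 5.37 = 8.3885
exp(-8.3885) = 0.0002
M(t) = 1 - 0.0002
M(t) = 0.9998

0.9998


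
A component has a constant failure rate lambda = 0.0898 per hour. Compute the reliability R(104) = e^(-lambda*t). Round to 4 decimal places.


lambda = 0.0898
t = 104
lambda * t = 9.3392
R(t) = e^(-9.3392)
R(t) = 0.0001

0.0001


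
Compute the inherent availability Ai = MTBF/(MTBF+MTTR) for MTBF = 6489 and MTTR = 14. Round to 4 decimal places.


MTBF = 6489
MTTR = 14
MTBF + MTTR = 6503
Ai = 6489 / 6503
Ai = 0.9978

0.9978


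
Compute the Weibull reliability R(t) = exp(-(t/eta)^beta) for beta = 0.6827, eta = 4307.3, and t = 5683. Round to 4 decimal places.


beta = 0.6827, eta = 4307.3, t = 5683
t/eta = 5683 / 4307.3 = 1.3194
(t/eta)^beta = 1.3194^0.6827 = 1.2083
R(t) = exp(-1.2083)
R(t) = 0.2987

0.2987


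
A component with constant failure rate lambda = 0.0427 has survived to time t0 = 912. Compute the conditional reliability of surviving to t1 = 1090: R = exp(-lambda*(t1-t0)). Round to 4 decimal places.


lambda = 0.0427
t0 = 912, t1 = 1090
t1 - t0 = 178
lambda * (t1-t0) = 0.0427 * 178 = 7.6006
R = exp(-7.6006)
R = 0.0005

0.0005


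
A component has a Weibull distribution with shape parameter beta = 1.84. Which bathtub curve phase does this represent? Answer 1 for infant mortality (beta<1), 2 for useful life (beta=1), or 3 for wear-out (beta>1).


beta = 1.84
Compare beta to 1:
beta < 1 => infant mortality (phase 1)
beta = 1 => useful life (phase 2)
beta > 1 => wear-out (phase 3)
Since beta = 1.84, this is wear-out (increasing failure rate)
Phase = 3

3


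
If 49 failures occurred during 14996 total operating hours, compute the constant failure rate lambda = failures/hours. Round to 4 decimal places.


failures = 49
total_hours = 14996
lambda = 49 / 14996
lambda = 0.0033

0.0033


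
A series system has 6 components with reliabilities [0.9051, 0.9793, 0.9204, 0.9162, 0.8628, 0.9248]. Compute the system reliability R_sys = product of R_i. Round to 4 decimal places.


Components: [0.9051, 0.9793, 0.9204, 0.9162, 0.8628, 0.9248]
After component 1 (R=0.9051): product = 0.9051
After component 2 (R=0.9793): product = 0.8864
After component 3 (R=0.9204): product = 0.8158
After component 4 (R=0.9162): product = 0.7474
After component 5 (R=0.8628): product = 0.6449
After component 6 (R=0.9248): product = 0.5964
R_sys = 0.5964

0.5964


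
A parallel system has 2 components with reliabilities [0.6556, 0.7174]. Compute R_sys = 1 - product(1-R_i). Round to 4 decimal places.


Components: [0.6556, 0.7174]
(1 - 0.6556) = 0.3444, running product = 0.3444
(1 - 0.7174) = 0.2826, running product = 0.0973
Product of (1-R_i) = 0.0973
R_sys = 1 - 0.0973 = 0.9027

0.9027


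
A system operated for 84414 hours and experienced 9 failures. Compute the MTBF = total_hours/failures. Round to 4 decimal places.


total_hours = 84414
failures = 9
MTBF = 84414 / 9
MTBF = 9379.3333

9379.3333


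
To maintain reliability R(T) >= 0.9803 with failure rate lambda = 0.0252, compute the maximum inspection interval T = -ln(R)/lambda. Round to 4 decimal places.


R_target = 0.9803
lambda = 0.0252
-ln(0.9803) = 0.0199
T = 0.0199 / 0.0252
T = 0.7895

0.7895


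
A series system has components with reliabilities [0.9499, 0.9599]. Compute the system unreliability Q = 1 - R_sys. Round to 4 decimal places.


Components: [0.9499, 0.9599]
After component 1: product = 0.9499
After component 2: product = 0.9118
R_sys = 0.9118
Q = 1 - 0.9118 = 0.0882

0.0882


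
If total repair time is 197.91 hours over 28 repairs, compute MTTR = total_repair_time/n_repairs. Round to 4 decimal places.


total_repair_time = 197.91
n_repairs = 28
MTTR = 197.91 / 28
MTTR = 7.0682

7.0682


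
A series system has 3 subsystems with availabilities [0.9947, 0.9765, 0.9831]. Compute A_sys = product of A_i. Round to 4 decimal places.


Subsystems: [0.9947, 0.9765, 0.9831]
After subsystem 1 (A=0.9947): product = 0.9947
After subsystem 2 (A=0.9765): product = 0.9713
After subsystem 3 (A=0.9831): product = 0.9549
A_sys = 0.9549

0.9549


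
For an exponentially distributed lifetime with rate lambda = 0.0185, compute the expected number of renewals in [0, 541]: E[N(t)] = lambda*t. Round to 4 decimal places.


lambda = 0.0185
t = 541
E[N(t)] = lambda * t
E[N(t)] = 0.0185 * 541
E[N(t)] = 10.0085

10.0085


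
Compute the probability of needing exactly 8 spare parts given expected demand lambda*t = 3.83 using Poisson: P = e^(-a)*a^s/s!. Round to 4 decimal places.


a = 3.83, s = 8
e^(-a) = e^(-3.83) = 0.0217
a^s = 3.83^8 = 46300.9809
s! = 40320
P = 0.0217 * 46300.9809 / 40320
P = 0.0249

0.0249


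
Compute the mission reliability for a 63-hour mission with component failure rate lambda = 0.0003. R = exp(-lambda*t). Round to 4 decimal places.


lambda = 0.0003
mission_time = 63
lambda * t = 0.0003 * 63 = 0.0189
R = exp(-0.0189)
R = 0.9813

0.9813


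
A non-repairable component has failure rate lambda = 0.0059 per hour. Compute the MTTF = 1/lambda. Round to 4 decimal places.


lambda = 0.0059
MTTF = 1 / 0.0059
MTTF = 169.4915

169.4915


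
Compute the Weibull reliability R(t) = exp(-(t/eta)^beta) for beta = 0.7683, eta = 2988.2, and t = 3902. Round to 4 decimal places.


beta = 0.7683, eta = 2988.2, t = 3902
t/eta = 3902 / 2988.2 = 1.3058
(t/eta)^beta = 1.3058^0.7683 = 1.2275
R(t) = exp(-1.2275)
R(t) = 0.293

0.293


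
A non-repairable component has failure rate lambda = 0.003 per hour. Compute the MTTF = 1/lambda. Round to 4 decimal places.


lambda = 0.003
MTTF = 1 / 0.003
MTTF = 333.3333

333.3333


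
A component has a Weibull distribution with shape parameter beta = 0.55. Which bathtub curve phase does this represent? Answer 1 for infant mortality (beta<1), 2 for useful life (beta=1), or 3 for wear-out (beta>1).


beta = 0.55
Compare beta to 1:
beta < 1 => infant mortality (phase 1)
beta = 1 => useful life (phase 2)
beta > 1 => wear-out (phase 3)
Since beta = 0.55, this is infant mortality (decreasing failure rate)
Phase = 1

1


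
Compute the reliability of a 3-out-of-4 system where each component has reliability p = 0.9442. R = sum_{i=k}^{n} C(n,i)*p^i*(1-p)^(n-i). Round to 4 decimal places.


k = 3, n = 4, p = 0.9442
i=3: C(4,3)=4 * 0.9442^3 * 0.0558^1 = 0.1879
i=4: C(4,4)=1 * 0.9442^4 * 0.0558^0 = 0.7948
R = sum of terms = 0.9827

0.9827


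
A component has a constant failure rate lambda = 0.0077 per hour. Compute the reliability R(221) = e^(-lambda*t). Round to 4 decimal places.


lambda = 0.0077
t = 221
lambda * t = 1.7017
R(t) = e^(-1.7017)
R(t) = 0.1824

0.1824


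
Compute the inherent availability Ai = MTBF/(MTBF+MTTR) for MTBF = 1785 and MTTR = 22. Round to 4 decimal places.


MTBF = 1785
MTTR = 22
MTBF + MTTR = 1807
Ai = 1785 / 1807
Ai = 0.9878

0.9878


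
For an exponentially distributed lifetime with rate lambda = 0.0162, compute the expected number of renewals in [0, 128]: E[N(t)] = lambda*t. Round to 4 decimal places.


lambda = 0.0162
t = 128
E[N(t)] = lambda * t
E[N(t)] = 0.0162 * 128
E[N(t)] = 2.0736

2.0736


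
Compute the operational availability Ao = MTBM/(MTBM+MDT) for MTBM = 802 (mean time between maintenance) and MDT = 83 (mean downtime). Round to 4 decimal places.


MTBM = 802
MDT = 83
MTBM + MDT = 885
Ao = 802 / 885
Ao = 0.9062

0.9062


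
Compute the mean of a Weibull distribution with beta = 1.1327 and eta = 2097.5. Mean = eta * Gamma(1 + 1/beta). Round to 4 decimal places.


beta = 1.1327, eta = 2097.5
1/beta = 0.8828
1 + 1/beta = 1.8828
Gamma(1.8828) = 0.956
Mean = 2097.5 * 0.956
Mean = 2005.2197

2005.2197


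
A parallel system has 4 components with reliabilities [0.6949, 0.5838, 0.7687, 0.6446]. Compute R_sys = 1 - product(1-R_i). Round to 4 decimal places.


Components: [0.6949, 0.5838, 0.7687, 0.6446]
(1 - 0.6949) = 0.3051, running product = 0.3051
(1 - 0.5838) = 0.4162, running product = 0.127
(1 - 0.7687) = 0.2313, running product = 0.0294
(1 - 0.6446) = 0.3554, running product = 0.0104
Product of (1-R_i) = 0.0104
R_sys = 1 - 0.0104 = 0.9896

0.9896


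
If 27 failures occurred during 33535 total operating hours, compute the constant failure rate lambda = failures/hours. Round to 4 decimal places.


failures = 27
total_hours = 33535
lambda = 27 / 33535
lambda = 0.0008

0.0008


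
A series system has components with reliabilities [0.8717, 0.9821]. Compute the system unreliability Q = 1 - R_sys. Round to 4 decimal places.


Components: [0.8717, 0.9821]
After component 1: product = 0.8717
After component 2: product = 0.8561
R_sys = 0.8561
Q = 1 - 0.8561 = 0.1439

0.1439


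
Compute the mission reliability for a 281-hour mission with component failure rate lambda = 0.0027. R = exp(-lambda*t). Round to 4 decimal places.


lambda = 0.0027
mission_time = 281
lambda * t = 0.0027 * 281 = 0.7587
R = exp(-0.7587)
R = 0.4683

0.4683


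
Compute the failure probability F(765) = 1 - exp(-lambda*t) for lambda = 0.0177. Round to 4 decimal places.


lambda = 0.0177, t = 765
lambda * t = 13.5405
exp(-13.5405) = 0.0
F(t) = 1 - 0.0
F(t) = 1.0

1.0


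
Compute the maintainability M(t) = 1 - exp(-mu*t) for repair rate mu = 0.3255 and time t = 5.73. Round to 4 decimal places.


mu = 0.3255, t = 5.73
mu * t = 0.3255 * 5.73 = 1.8651
exp(-1.8651) = 0.1549
M(t) = 1 - 0.1549
M(t) = 0.8451

0.8451


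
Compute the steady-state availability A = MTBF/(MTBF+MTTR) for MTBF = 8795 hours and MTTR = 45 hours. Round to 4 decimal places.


MTBF = 8795
MTTR = 45
MTBF + MTTR = 8840
A = 8795 / 8840
A = 0.9949

0.9949


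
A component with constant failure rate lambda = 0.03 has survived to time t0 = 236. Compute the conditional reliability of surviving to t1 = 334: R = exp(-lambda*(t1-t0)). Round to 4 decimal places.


lambda = 0.03
t0 = 236, t1 = 334
t1 - t0 = 98
lambda * (t1-t0) = 0.03 * 98 = 2.94
R = exp(-2.94)
R = 0.0529

0.0529


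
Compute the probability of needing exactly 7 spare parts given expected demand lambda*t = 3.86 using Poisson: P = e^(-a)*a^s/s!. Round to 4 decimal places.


a = 3.86, s = 7
e^(-a) = e^(-3.86) = 0.0211
a^s = 3.86^7 = 12767.6548
s! = 5040
P = 0.0211 * 12767.6548 / 5040
P = 0.0534

0.0534


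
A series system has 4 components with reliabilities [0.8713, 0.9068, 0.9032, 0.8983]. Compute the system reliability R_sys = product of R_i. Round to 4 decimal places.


Components: [0.8713, 0.9068, 0.9032, 0.8983]
After component 1 (R=0.8713): product = 0.8713
After component 2 (R=0.9068): product = 0.7901
After component 3 (R=0.9032): product = 0.7136
After component 4 (R=0.8983): product = 0.641
R_sys = 0.641

0.641


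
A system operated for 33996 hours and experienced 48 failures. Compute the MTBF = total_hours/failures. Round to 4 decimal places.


total_hours = 33996
failures = 48
MTBF = 33996 / 48
MTBF = 708.25

708.25


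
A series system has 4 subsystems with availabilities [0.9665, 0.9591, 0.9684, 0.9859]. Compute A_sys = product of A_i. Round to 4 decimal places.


Subsystems: [0.9665, 0.9591, 0.9684, 0.9859]
After subsystem 1 (A=0.9665): product = 0.9665
After subsystem 2 (A=0.9591): product = 0.927
After subsystem 3 (A=0.9684): product = 0.8977
After subsystem 4 (A=0.9859): product = 0.885
A_sys = 0.885

0.885


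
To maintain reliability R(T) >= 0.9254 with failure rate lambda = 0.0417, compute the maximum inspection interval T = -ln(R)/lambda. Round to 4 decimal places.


R_target = 0.9254
lambda = 0.0417
-ln(0.9254) = 0.0775
T = 0.0775 / 0.0417
T = 1.8592

1.8592


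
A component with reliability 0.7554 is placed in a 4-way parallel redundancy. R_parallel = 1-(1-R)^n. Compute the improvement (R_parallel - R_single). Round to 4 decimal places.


R_single = 0.7554, n = 4
1 - R_single = 0.2446
(1 - R_single)^n = 0.2446^4 = 0.0036
R_parallel = 1 - 0.0036 = 0.9964
Improvement = 0.9964 - 0.7554
Improvement = 0.241

0.241


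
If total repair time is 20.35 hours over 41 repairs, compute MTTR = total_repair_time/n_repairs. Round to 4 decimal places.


total_repair_time = 20.35
n_repairs = 41
MTTR = 20.35 / 41
MTTR = 0.4963

0.4963


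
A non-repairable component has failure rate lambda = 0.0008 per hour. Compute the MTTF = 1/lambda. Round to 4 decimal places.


lambda = 0.0008
MTTF = 1 / 0.0008
MTTF = 1250.0

1250.0


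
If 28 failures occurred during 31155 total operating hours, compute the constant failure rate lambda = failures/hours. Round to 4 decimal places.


failures = 28
total_hours = 31155
lambda = 28 / 31155
lambda = 0.0009

0.0009


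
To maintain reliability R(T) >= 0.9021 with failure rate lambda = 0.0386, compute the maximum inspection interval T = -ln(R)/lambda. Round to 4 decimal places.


R_target = 0.9021
lambda = 0.0386
-ln(0.9021) = 0.103
T = 0.103 / 0.0386
T = 2.6692

2.6692


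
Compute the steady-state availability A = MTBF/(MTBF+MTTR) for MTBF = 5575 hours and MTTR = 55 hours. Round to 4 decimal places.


MTBF = 5575
MTTR = 55
MTBF + MTTR = 5630
A = 5575 / 5630
A = 0.9902

0.9902


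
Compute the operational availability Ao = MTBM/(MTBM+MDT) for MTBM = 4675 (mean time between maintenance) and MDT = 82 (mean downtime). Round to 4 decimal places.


MTBM = 4675
MDT = 82
MTBM + MDT = 4757
Ao = 4675 / 4757
Ao = 0.9828

0.9828


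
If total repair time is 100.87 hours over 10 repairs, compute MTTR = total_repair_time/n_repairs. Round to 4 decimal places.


total_repair_time = 100.87
n_repairs = 10
MTTR = 100.87 / 10
MTTR = 10.087

10.087


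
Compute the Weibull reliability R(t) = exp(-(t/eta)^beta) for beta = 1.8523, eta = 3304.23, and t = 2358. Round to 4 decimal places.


beta = 1.8523, eta = 3304.23, t = 2358
t/eta = 2358 / 3304.23 = 0.7136
(t/eta)^beta = 0.7136^1.8523 = 0.5353
R(t) = exp(-0.5353)
R(t) = 0.5855

0.5855


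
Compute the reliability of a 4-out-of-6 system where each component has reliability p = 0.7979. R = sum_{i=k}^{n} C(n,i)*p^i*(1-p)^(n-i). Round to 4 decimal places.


k = 4, n = 6, p = 0.7979
i=4: C(6,4)=15 * 0.7979^4 * 0.2021^2 = 0.2483
i=5: C(6,5)=6 * 0.7979^5 * 0.2021^1 = 0.3922
i=6: C(6,6)=1 * 0.7979^6 * 0.2021^0 = 0.258
R = sum of terms = 0.8985

0.8985


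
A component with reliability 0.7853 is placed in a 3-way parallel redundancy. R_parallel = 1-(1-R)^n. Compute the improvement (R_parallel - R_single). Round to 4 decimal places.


R_single = 0.7853, n = 3
1 - R_single = 0.2147
(1 - R_single)^n = 0.2147^3 = 0.0099
R_parallel = 1 - 0.0099 = 0.9901
Improvement = 0.9901 - 0.7853
Improvement = 0.2048

0.2048


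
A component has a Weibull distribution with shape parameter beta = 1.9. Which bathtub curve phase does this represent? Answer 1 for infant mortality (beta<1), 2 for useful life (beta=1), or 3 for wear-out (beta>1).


beta = 1.9
Compare beta to 1:
beta < 1 => infant mortality (phase 1)
beta = 1 => useful life (phase 2)
beta > 1 => wear-out (phase 3)
Since beta = 1.9, this is wear-out (increasing failure rate)
Phase = 3

3


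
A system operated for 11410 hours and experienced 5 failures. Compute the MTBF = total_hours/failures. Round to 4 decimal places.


total_hours = 11410
failures = 5
MTBF = 11410 / 5
MTBF = 2282.0

2282.0


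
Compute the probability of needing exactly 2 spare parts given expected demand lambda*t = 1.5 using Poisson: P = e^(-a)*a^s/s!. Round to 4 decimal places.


a = 1.5, s = 2
e^(-a) = e^(-1.5) = 0.2231
a^s = 1.5^2 = 2.25
s! = 2
P = 0.2231 * 2.25 / 2
P = 0.251

0.251


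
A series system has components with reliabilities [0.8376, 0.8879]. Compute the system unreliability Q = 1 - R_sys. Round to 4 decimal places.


Components: [0.8376, 0.8879]
After component 1: product = 0.8376
After component 2: product = 0.7437
R_sys = 0.7437
Q = 1 - 0.7437 = 0.2563

0.2563


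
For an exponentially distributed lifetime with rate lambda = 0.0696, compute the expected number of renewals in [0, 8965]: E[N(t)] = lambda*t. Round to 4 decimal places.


lambda = 0.0696
t = 8965
E[N(t)] = lambda * t
E[N(t)] = 0.0696 * 8965
E[N(t)] = 623.964

623.964


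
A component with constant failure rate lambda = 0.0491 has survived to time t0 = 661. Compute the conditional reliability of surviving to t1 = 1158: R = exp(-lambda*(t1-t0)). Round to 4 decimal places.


lambda = 0.0491
t0 = 661, t1 = 1158
t1 - t0 = 497
lambda * (t1-t0) = 0.0491 * 497 = 24.4027
R = exp(-24.4027)
R = 0.0

0.0


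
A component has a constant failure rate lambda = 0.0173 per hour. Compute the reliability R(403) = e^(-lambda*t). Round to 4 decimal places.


lambda = 0.0173
t = 403
lambda * t = 6.9719
R(t) = e^(-6.9719)
R(t) = 0.0009

0.0009


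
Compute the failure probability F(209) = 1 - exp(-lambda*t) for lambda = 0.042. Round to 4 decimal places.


lambda = 0.042, t = 209
lambda * t = 8.778
exp(-8.778) = 0.0002
F(t) = 1 - 0.0002
F(t) = 0.9998

0.9998


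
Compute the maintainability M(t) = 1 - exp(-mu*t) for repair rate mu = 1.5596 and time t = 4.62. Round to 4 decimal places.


mu = 1.5596, t = 4.62
mu * t = 1.5596 * 4.62 = 7.2054
exp(-7.2054) = 0.0007
M(t) = 1 - 0.0007
M(t) = 0.9993

0.9993


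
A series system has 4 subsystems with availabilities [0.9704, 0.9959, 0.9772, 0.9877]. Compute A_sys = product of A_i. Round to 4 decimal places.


Subsystems: [0.9704, 0.9959, 0.9772, 0.9877]
After subsystem 1 (A=0.9704): product = 0.9704
After subsystem 2 (A=0.9959): product = 0.9664
After subsystem 3 (A=0.9772): product = 0.9444
After subsystem 4 (A=0.9877): product = 0.9328
A_sys = 0.9328

0.9328


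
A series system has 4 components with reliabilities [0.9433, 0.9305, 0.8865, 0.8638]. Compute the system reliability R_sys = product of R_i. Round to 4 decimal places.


Components: [0.9433, 0.9305, 0.8865, 0.8638]
After component 1 (R=0.9433): product = 0.9433
After component 2 (R=0.9305): product = 0.8777
After component 3 (R=0.8865): product = 0.7781
After component 4 (R=0.8638): product = 0.6721
R_sys = 0.6721

0.6721


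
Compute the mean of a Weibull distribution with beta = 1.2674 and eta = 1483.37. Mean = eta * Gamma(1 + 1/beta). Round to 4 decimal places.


beta = 1.2674, eta = 1483.37
1/beta = 0.789
1 + 1/beta = 1.789
Gamma(1.789) = 0.9285
Mean = 1483.37 * 0.9285
Mean = 1377.3304

1377.3304


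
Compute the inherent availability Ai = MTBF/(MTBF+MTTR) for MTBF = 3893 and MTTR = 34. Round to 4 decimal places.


MTBF = 3893
MTTR = 34
MTBF + MTTR = 3927
Ai = 3893 / 3927
Ai = 0.9913

0.9913


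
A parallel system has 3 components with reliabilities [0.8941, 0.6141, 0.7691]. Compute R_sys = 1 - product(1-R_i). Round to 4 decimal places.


Components: [0.8941, 0.6141, 0.7691]
(1 - 0.8941) = 0.1059, running product = 0.1059
(1 - 0.6141) = 0.3859, running product = 0.0409
(1 - 0.7691) = 0.2309, running product = 0.0094
Product of (1-R_i) = 0.0094
R_sys = 1 - 0.0094 = 0.9906

0.9906


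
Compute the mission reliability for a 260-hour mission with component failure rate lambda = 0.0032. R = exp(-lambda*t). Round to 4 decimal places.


lambda = 0.0032
mission_time = 260
lambda * t = 0.0032 * 260 = 0.832
R = exp(-0.832)
R = 0.4352

0.4352


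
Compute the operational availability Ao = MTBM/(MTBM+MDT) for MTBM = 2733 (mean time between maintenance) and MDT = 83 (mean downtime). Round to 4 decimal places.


MTBM = 2733
MDT = 83
MTBM + MDT = 2816
Ao = 2733 / 2816
Ao = 0.9705

0.9705


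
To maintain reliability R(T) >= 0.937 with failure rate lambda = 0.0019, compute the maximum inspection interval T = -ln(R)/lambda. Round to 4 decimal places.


R_target = 0.937
lambda = 0.0019
-ln(0.937) = 0.0651
T = 0.0651 / 0.0019
T = 34.2484

34.2484


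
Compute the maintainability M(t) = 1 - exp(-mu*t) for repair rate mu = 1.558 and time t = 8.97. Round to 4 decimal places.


mu = 1.558, t = 8.97
mu * t = 1.558 * 8.97 = 13.9753
exp(-13.9753) = 0.0
M(t) = 1 - 0.0
M(t) = 1.0

1.0


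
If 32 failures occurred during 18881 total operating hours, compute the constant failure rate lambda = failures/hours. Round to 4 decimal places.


failures = 32
total_hours = 18881
lambda = 32 / 18881
lambda = 0.0017

0.0017


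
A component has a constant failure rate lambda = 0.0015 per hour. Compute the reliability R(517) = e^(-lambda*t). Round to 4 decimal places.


lambda = 0.0015
t = 517
lambda * t = 0.7755
R(t) = e^(-0.7755)
R(t) = 0.4605

0.4605


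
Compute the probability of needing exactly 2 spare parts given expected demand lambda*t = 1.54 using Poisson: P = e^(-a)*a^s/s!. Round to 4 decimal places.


a = 1.54, s = 2
e^(-a) = e^(-1.54) = 0.2144
a^s = 1.54^2 = 2.3716
s! = 2
P = 0.2144 * 2.3716 / 2
P = 0.2542

0.2542


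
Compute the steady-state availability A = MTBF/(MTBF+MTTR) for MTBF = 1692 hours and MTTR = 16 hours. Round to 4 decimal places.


MTBF = 1692
MTTR = 16
MTBF + MTTR = 1708
A = 1692 / 1708
A = 0.9906

0.9906


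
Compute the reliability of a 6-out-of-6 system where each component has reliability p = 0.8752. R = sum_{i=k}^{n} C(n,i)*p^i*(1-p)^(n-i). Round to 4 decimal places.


k = 6, n = 6, p = 0.8752
i=6: C(6,6)=1 * 0.8752^6 * 0.1248^0 = 0.4494
R = sum of terms = 0.4494

0.4494


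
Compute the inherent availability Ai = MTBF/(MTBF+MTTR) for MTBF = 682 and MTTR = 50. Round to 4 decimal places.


MTBF = 682
MTTR = 50
MTBF + MTTR = 732
Ai = 682 / 732
Ai = 0.9317

0.9317


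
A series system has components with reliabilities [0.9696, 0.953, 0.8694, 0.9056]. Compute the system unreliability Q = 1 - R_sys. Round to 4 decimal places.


Components: [0.9696, 0.953, 0.8694, 0.9056]
After component 1: product = 0.9696
After component 2: product = 0.924
After component 3: product = 0.8034
After component 4: product = 0.7275
R_sys = 0.7275
Q = 1 - 0.7275 = 0.2725

0.2725


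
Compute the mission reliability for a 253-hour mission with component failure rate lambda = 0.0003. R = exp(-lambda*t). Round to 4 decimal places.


lambda = 0.0003
mission_time = 253
lambda * t = 0.0003 * 253 = 0.0759
R = exp(-0.0759)
R = 0.9269

0.9269


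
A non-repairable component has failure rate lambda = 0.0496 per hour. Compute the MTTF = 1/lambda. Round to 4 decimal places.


lambda = 0.0496
MTTF = 1 / 0.0496
MTTF = 20.1613

20.1613


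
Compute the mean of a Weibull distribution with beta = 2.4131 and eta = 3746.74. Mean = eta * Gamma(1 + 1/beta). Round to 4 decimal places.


beta = 2.4131, eta = 3746.74
1/beta = 0.4144
1 + 1/beta = 1.4144
Gamma(1.4144) = 0.8866
Mean = 3746.74 * 0.8866
Mean = 3321.7604

3321.7604


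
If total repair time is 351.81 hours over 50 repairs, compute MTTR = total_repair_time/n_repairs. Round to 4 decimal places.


total_repair_time = 351.81
n_repairs = 50
MTTR = 351.81 / 50
MTTR = 7.0362

7.0362


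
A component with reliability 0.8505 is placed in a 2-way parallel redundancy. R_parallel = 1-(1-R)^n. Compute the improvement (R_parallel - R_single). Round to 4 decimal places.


R_single = 0.8505, n = 2
1 - R_single = 0.1495
(1 - R_single)^n = 0.1495^2 = 0.0224
R_parallel = 1 - 0.0224 = 0.9776
Improvement = 0.9776 - 0.8505
Improvement = 0.1271

0.1271


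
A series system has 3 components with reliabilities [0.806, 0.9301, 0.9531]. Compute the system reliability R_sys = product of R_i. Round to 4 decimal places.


Components: [0.806, 0.9301, 0.9531]
After component 1 (R=0.806): product = 0.806
After component 2 (R=0.9301): product = 0.7497
After component 3 (R=0.9531): product = 0.7145
R_sys = 0.7145

0.7145


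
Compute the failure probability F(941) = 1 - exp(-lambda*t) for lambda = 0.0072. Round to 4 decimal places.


lambda = 0.0072, t = 941
lambda * t = 6.7752
exp(-6.7752) = 0.0011
F(t) = 1 - 0.0011
F(t) = 0.9989

0.9989


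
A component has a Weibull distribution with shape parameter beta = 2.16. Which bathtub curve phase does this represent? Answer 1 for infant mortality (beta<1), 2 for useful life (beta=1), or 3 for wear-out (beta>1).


beta = 2.16
Compare beta to 1:
beta < 1 => infant mortality (phase 1)
beta = 1 => useful life (phase 2)
beta > 1 => wear-out (phase 3)
Since beta = 2.16, this is wear-out (increasing failure rate)
Phase = 3

3


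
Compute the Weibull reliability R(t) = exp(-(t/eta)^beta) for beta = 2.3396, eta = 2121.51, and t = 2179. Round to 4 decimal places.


beta = 2.3396, eta = 2121.51, t = 2179
t/eta = 2179 / 2121.51 = 1.0271
(t/eta)^beta = 1.0271^2.3396 = 1.0646
R(t) = exp(-1.0646)
R(t) = 0.3449

0.3449


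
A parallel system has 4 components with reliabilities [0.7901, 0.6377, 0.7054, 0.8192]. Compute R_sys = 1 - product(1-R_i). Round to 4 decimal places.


Components: [0.7901, 0.6377, 0.7054, 0.8192]
(1 - 0.7901) = 0.2099, running product = 0.2099
(1 - 0.6377) = 0.3623, running product = 0.076
(1 - 0.7054) = 0.2946, running product = 0.0224
(1 - 0.8192) = 0.1808, running product = 0.0041
Product of (1-R_i) = 0.0041
R_sys = 1 - 0.0041 = 0.9959

0.9959


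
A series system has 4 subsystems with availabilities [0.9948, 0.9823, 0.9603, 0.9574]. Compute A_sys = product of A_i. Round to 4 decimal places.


Subsystems: [0.9948, 0.9823, 0.9603, 0.9574]
After subsystem 1 (A=0.9948): product = 0.9948
After subsystem 2 (A=0.9823): product = 0.9772
After subsystem 3 (A=0.9603): product = 0.9384
After subsystem 4 (A=0.9574): product = 0.8984
A_sys = 0.8984

0.8984


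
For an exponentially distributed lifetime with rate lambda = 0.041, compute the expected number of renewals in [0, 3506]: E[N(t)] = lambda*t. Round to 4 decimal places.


lambda = 0.041
t = 3506
E[N(t)] = lambda * t
E[N(t)] = 0.041 * 3506
E[N(t)] = 143.746

143.746


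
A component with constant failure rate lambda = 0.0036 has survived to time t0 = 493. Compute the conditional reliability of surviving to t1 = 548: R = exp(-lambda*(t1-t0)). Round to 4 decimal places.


lambda = 0.0036
t0 = 493, t1 = 548
t1 - t0 = 55
lambda * (t1-t0) = 0.0036 * 55 = 0.198
R = exp(-0.198)
R = 0.8204

0.8204


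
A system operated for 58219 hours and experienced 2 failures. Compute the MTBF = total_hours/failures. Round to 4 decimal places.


total_hours = 58219
failures = 2
MTBF = 58219 / 2
MTBF = 29109.5

29109.5


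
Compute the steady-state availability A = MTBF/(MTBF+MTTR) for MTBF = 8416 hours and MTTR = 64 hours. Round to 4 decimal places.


MTBF = 8416
MTTR = 64
MTBF + MTTR = 8480
A = 8416 / 8480
A = 0.9925

0.9925


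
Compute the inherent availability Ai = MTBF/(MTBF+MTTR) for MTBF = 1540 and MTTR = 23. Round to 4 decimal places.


MTBF = 1540
MTTR = 23
MTBF + MTTR = 1563
Ai = 1540 / 1563
Ai = 0.9853

0.9853


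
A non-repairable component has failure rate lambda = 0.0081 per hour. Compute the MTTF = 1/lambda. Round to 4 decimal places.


lambda = 0.0081
MTTF = 1 / 0.0081
MTTF = 123.4568

123.4568


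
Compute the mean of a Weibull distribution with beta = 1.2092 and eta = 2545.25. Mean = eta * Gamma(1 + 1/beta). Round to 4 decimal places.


beta = 1.2092, eta = 2545.25
1/beta = 0.827
1 + 1/beta = 1.827
Gamma(1.827) = 0.9388
Mean = 2545.25 * 0.9388
Mean = 2389.5488

2389.5488


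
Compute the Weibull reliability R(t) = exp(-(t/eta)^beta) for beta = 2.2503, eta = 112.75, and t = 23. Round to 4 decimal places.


beta = 2.2503, eta = 112.75, t = 23
t/eta = 23 / 112.75 = 0.204
(t/eta)^beta = 0.204^2.2503 = 0.028
R(t) = exp(-0.028)
R(t) = 0.9724

0.9724


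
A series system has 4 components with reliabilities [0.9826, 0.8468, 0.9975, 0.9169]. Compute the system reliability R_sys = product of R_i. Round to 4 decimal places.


Components: [0.9826, 0.8468, 0.9975, 0.9169]
After component 1 (R=0.9826): product = 0.9826
After component 2 (R=0.8468): product = 0.8321
After component 3 (R=0.9975): product = 0.83
After component 4 (R=0.9169): product = 0.761
R_sys = 0.761

0.761


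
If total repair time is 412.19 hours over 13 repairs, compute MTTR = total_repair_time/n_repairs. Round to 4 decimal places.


total_repair_time = 412.19
n_repairs = 13
MTTR = 412.19 / 13
MTTR = 31.7069

31.7069


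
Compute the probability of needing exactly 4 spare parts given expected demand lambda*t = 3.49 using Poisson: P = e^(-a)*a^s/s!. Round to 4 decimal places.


a = 3.49, s = 4
e^(-a) = e^(-3.49) = 0.0305
a^s = 3.49^4 = 148.3548
s! = 24
P = 0.0305 * 148.3548 / 24
P = 0.1885

0.1885


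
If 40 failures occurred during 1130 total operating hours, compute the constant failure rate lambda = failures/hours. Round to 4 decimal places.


failures = 40
total_hours = 1130
lambda = 40 / 1130
lambda = 0.0354

0.0354


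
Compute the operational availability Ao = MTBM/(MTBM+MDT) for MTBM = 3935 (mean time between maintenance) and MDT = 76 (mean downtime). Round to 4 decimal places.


MTBM = 3935
MDT = 76
MTBM + MDT = 4011
Ao = 3935 / 4011
Ao = 0.9811

0.9811


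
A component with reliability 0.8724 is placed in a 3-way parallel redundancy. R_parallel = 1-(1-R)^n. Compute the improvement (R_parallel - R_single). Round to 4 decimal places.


R_single = 0.8724, n = 3
1 - R_single = 0.1276
(1 - R_single)^n = 0.1276^3 = 0.0021
R_parallel = 1 - 0.0021 = 0.9979
Improvement = 0.9979 - 0.8724
Improvement = 0.1255

0.1255


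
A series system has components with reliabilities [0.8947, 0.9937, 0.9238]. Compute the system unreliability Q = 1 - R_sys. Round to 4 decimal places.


Components: [0.8947, 0.9937, 0.9238]
After component 1: product = 0.8947
After component 2: product = 0.8891
After component 3: product = 0.8213
R_sys = 0.8213
Q = 1 - 0.8213 = 0.1787

0.1787


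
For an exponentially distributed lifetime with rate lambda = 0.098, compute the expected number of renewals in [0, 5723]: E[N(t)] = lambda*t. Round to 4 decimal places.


lambda = 0.098
t = 5723
E[N(t)] = lambda * t
E[N(t)] = 0.098 * 5723
E[N(t)] = 560.854

560.854


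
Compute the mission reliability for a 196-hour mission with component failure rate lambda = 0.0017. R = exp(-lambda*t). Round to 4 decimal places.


lambda = 0.0017
mission_time = 196
lambda * t = 0.0017 * 196 = 0.3332
R = exp(-0.3332)
R = 0.7166

0.7166


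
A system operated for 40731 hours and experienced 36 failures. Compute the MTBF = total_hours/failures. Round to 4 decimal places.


total_hours = 40731
failures = 36
MTBF = 40731 / 36
MTBF = 1131.4167

1131.4167


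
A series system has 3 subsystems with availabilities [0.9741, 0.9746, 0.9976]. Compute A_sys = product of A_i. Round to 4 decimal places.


Subsystems: [0.9741, 0.9746, 0.9976]
After subsystem 1 (A=0.9741): product = 0.9741
After subsystem 2 (A=0.9746): product = 0.9494
After subsystem 3 (A=0.9976): product = 0.9471
A_sys = 0.9471

0.9471


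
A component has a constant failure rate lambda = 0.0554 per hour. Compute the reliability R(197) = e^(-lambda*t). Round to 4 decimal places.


lambda = 0.0554
t = 197
lambda * t = 10.9138
R(t) = e^(-10.9138)
R(t) = 0.0

0.0


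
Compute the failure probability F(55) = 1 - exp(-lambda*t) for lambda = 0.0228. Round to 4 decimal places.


lambda = 0.0228, t = 55
lambda * t = 1.254
exp(-1.254) = 0.2854
F(t) = 1 - 0.2854
F(t) = 0.7146

0.7146


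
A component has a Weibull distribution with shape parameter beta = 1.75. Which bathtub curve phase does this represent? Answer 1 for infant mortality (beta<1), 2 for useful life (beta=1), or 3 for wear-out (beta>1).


beta = 1.75
Compare beta to 1:
beta < 1 => infant mortality (phase 1)
beta = 1 => useful life (phase 2)
beta > 1 => wear-out (phase 3)
Since beta = 1.75, this is wear-out (increasing failure rate)
Phase = 3

3


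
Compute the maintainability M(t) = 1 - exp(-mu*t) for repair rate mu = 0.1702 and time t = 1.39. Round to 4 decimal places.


mu = 0.1702, t = 1.39
mu * t = 0.1702 * 1.39 = 0.2366
exp(-0.2366) = 0.7893
M(t) = 1 - 0.7893
M(t) = 0.2107

0.2107


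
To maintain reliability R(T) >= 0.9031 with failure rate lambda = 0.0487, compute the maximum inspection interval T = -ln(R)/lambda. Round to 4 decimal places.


R_target = 0.9031
lambda = 0.0487
-ln(0.9031) = 0.1019
T = 0.1019 / 0.0487
T = 2.0929

2.0929


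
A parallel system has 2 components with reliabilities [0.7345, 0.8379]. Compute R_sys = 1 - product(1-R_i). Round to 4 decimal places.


Components: [0.7345, 0.8379]
(1 - 0.7345) = 0.2655, running product = 0.2655
(1 - 0.8379) = 0.1621, running product = 0.043
Product of (1-R_i) = 0.043
R_sys = 1 - 0.043 = 0.957

0.957


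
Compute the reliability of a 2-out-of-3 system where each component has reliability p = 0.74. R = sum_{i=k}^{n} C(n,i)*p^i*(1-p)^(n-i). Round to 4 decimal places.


k = 2, n = 3, p = 0.74
i=2: C(3,2)=3 * 0.74^2 * 0.26^1 = 0.4271
i=3: C(3,3)=1 * 0.74^3 * 0.26^0 = 0.4052
R = sum of terms = 0.8324

0.8324
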